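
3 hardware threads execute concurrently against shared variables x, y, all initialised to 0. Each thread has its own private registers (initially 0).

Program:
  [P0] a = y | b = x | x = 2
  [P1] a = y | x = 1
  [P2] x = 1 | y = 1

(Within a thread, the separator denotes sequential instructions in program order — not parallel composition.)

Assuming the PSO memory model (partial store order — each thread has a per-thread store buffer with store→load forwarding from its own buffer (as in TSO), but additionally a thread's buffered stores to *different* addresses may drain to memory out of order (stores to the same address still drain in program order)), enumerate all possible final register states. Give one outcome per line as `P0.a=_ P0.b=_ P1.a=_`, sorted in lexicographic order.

outcome vector order: (P0.a,P0.b,P1.a)
|PSO outcomes| = 8

P0.a=0 P0.b=0 P1.a=0
P0.a=0 P0.b=0 P1.a=1
P0.a=0 P0.b=1 P1.a=0
P0.a=0 P0.b=1 P1.a=1
P0.a=1 P0.b=0 P1.a=0
P0.a=1 P0.b=0 P1.a=1
P0.a=1 P0.b=1 P1.a=0
P0.a=1 P0.b=1 P1.a=1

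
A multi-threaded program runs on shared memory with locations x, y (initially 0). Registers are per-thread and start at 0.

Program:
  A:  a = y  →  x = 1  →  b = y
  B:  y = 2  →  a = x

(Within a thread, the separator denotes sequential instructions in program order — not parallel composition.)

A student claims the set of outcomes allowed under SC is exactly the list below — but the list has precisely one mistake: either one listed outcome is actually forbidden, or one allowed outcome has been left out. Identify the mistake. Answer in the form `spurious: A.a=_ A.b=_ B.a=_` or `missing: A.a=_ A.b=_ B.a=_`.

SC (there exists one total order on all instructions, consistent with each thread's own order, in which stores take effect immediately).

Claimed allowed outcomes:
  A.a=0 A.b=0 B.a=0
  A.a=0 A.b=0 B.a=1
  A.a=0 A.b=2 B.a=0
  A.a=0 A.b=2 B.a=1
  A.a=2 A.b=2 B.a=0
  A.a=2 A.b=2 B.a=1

spurious: A.a=0 A.b=0 B.a=0

outcome vector order: (A.a,A.b,B.a)
under SC → (0,0,1), (0,2,0), (0,2,1), (2,2,0), (2,2,1)
claimed∖SC = {(0,0,0)}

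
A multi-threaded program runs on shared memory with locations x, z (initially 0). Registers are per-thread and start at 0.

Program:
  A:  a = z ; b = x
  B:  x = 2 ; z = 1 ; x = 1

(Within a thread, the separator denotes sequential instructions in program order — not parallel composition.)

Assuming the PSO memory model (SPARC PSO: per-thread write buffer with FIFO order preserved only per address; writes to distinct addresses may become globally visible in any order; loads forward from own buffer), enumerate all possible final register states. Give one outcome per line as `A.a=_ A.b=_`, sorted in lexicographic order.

outcome vector order: (A.a,A.b)
|PSO outcomes| = 6

A.a=0 A.b=0
A.a=0 A.b=1
A.a=0 A.b=2
A.a=1 A.b=0
A.a=1 A.b=1
A.a=1 A.b=2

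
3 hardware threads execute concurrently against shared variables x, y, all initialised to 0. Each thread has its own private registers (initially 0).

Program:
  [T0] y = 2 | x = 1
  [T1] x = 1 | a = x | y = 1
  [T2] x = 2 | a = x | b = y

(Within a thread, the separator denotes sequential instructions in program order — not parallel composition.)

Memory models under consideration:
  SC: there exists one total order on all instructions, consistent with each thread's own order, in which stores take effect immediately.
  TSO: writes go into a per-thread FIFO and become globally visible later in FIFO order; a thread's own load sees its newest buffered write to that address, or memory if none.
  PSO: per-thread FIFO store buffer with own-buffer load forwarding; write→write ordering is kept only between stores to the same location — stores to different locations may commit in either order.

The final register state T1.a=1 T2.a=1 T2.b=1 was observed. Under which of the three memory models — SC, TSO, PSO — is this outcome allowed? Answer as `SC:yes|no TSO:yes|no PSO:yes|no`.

outcome vector order: (T1.a,T2.a,T2.b)
under SC → 110, 111, 112, 120, 121, 122, 211, 212, 220, 221, 222
under TSO → 110, 111, 112, 120, 121, 122, 211, 212, 220, 221, 222
under PSO → 110, 111, 112, 120, 121, 122, 210, 211, 212, 220, 221, 222
target 111 ∈ {SC,TSO,PSO}

SC:yes TSO:yes PSO:yes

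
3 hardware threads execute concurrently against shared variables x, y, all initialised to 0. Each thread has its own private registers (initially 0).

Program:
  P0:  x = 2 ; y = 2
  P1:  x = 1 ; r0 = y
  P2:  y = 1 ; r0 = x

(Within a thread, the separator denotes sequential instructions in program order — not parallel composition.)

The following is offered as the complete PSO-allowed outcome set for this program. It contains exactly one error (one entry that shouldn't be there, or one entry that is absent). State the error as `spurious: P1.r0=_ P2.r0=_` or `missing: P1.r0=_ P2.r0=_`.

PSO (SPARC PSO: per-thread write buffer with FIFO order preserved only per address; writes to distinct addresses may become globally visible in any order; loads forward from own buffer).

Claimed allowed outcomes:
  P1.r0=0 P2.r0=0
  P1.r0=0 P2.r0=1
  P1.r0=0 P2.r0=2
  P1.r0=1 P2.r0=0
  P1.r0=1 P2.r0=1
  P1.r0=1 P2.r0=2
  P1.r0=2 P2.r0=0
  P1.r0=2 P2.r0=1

missing: P1.r0=2 P2.r0=2

outcome vector order: (P1.r0,P2.r0)
under PSO → 0/0 0/1 0/2 1/0 1/1 1/2 2/0 2/1 2/2
PSO∖claimed = {2/2}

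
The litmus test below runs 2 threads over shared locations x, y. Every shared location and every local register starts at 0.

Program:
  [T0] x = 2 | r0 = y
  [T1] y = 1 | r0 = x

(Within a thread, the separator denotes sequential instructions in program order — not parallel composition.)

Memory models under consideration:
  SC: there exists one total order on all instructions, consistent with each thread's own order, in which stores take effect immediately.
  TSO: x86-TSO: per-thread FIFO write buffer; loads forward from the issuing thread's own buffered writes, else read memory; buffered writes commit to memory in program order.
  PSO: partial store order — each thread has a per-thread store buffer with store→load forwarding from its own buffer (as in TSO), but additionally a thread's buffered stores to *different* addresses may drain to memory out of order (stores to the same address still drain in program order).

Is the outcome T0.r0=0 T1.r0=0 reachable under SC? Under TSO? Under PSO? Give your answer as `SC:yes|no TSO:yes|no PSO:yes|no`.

outcome vector order: (T0.r0,T1.r0)
SC: 3 outcomes — {<0 2>; <1 0>; <1 2>}
TSO: 4 outcomes — {<0 0>; <0 2>; <1 0>; <1 2>}
PSO: 4 outcomes — {<0 0>; <0 2>; <1 0>; <1 2>}
target <0 0> ∈ {TSO,PSO}

SC:no TSO:yes PSO:yes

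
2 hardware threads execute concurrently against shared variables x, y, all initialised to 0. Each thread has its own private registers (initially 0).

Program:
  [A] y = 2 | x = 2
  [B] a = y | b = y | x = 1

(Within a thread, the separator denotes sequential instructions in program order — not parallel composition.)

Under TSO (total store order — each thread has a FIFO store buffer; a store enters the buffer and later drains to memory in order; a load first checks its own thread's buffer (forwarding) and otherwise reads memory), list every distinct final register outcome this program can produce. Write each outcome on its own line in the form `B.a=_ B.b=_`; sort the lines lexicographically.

outcome vector order: (B.a,B.b)
|TSO outcomes| = 3

B.a=0 B.b=0
B.a=0 B.b=2
B.a=2 B.b=2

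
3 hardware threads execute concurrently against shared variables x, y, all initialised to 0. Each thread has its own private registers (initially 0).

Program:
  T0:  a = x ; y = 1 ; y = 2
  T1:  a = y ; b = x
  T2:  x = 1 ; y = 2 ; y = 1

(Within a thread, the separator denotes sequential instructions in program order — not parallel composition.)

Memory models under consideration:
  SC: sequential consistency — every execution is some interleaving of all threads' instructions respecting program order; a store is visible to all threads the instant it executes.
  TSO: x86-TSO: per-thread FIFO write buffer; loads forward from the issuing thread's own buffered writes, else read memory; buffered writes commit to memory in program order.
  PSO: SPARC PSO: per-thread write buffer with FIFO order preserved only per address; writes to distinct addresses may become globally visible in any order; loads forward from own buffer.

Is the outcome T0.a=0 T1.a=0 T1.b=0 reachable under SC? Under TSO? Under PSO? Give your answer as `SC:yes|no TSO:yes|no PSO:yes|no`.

SC:yes TSO:yes PSO:yes

outcome vector order: (T0.a,T1.a,T1.b)
[SC] allowed = {(0,0,0); (0,0,1); (0,1,0); (0,1,1); (0,2,0); (0,2,1); (1,0,0); (1,0,1); (1,1,1); (1,2,1)}
[TSO] allowed = {(0,0,0); (0,0,1); (0,1,0); (0,1,1); (0,2,0); (0,2,1); (1,0,0); (1,0,1); (1,1,1); (1,2,1)}
[PSO] allowed = {(0,0,0); (0,0,1); (0,1,0); (0,1,1); (0,2,0); (0,2,1); (1,0,0); (1,0,1); (1,1,0); (1,1,1); (1,2,0); (1,2,1)}
target (0,0,0) ∈ {SC,TSO,PSO}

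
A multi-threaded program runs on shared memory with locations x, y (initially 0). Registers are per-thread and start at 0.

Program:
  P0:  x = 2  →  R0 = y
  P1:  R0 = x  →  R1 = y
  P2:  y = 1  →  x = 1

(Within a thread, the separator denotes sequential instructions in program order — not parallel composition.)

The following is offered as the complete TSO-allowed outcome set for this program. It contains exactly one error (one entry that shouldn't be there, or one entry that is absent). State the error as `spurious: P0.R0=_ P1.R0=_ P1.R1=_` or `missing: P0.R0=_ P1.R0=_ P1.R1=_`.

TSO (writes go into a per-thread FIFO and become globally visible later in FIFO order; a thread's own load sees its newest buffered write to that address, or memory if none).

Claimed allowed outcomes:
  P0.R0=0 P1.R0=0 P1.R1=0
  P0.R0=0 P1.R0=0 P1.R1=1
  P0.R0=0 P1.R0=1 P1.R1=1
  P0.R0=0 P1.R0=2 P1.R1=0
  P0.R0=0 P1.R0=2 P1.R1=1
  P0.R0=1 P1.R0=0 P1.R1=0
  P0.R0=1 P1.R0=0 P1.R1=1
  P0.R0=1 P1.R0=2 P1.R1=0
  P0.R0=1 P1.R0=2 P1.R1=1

missing: P0.R0=1 P1.R0=1 P1.R1=1

outcome vector order: (P0.R0,P1.R0,P1.R1)
[TSO] allowed = {(0,0,0) (0,0,1) (0,1,1) (0,2,0) (0,2,1) (1,0,0) (1,0,1) (1,1,1) (1,2,0) (1,2,1)}
TSO∖claimed = {(1,1,1)}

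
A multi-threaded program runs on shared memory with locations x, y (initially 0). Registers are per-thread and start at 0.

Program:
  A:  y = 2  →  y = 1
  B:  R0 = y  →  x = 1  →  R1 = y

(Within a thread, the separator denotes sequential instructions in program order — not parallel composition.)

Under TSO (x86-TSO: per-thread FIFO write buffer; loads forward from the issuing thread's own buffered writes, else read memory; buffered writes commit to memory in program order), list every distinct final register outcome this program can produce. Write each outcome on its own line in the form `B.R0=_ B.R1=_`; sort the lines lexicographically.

outcome vector order: (B.R0,B.R1)
|TSO outcomes| = 6

B.R0=0 B.R1=0
B.R0=0 B.R1=1
B.R0=0 B.R1=2
B.R0=1 B.R1=1
B.R0=2 B.R1=1
B.R0=2 B.R1=2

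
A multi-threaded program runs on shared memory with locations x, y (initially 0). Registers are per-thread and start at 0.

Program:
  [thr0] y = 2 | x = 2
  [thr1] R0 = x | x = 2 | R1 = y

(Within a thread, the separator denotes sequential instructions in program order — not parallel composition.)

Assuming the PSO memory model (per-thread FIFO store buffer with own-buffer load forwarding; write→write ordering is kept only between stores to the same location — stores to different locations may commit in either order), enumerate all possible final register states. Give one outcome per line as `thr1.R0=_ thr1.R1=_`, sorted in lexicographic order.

outcome vector order: (thr1.R0,thr1.R1)
|PSO outcomes| = 4

thr1.R0=0 thr1.R1=0
thr1.R0=0 thr1.R1=2
thr1.R0=2 thr1.R1=0
thr1.R0=2 thr1.R1=2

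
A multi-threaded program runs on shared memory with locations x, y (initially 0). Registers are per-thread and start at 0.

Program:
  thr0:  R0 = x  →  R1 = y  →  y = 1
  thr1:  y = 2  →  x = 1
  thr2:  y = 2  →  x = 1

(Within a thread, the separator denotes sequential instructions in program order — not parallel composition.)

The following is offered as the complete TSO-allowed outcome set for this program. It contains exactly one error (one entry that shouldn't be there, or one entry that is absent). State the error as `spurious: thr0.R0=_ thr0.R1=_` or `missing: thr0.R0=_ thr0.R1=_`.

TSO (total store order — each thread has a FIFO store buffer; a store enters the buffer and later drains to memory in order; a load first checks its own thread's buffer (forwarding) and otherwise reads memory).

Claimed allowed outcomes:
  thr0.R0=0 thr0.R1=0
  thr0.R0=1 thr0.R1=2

missing: thr0.R0=0 thr0.R1=2

outcome vector order: (thr0.R0,thr0.R1)
TSO (3): (0,0); (0,2); (1,2)
TSO∖claimed = {(0,2)}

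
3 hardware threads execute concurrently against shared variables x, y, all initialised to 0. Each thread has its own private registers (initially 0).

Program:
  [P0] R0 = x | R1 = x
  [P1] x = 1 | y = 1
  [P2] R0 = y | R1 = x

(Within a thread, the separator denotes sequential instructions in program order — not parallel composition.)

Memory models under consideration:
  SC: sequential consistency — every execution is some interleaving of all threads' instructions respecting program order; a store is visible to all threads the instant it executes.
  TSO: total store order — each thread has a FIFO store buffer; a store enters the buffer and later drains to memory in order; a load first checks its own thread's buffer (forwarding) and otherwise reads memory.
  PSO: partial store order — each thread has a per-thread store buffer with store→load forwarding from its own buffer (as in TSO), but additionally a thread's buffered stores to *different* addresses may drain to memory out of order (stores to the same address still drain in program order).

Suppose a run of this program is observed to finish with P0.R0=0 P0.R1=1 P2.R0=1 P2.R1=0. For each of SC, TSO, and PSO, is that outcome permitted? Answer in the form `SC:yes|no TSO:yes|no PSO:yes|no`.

outcome vector order: (P0.R0,P0.R1,P2.R0,P2.R1)
SC: 9 outcomes — {0/0/0/0, 0/0/0/1, 0/0/1/1, 0/1/0/0, 0/1/0/1, 0/1/1/1, 1/1/0/0, 1/1/0/1, 1/1/1/1}
TSO: 9 outcomes — {0/0/0/0, 0/0/0/1, 0/0/1/1, 0/1/0/0, 0/1/0/1, 0/1/1/1, 1/1/0/0, 1/1/0/1, 1/1/1/1}
PSO: 12 outcomes — {0/0/0/0, 0/0/0/1, 0/0/1/0, 0/0/1/1, 0/1/0/0, 0/1/0/1, 0/1/1/0, 0/1/1/1, 1/1/0/0, 1/1/0/1, 1/1/1/0, 1/1/1/1}
target 0/1/1/0 ∈ {PSO}

SC:no TSO:no PSO:yes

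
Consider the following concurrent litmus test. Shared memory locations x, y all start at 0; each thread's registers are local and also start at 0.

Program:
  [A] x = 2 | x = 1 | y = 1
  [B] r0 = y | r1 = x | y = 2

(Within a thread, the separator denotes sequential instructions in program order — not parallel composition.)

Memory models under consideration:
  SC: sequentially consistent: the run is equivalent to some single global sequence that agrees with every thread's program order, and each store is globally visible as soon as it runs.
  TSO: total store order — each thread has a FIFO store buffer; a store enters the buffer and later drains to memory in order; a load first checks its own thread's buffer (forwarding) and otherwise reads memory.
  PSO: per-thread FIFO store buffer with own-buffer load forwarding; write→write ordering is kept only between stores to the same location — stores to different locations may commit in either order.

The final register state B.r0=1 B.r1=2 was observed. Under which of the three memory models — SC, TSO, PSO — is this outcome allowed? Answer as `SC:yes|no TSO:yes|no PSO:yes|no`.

SC:no TSO:no PSO:yes

outcome vector order: (B.r0,B.r1)
[SC] allowed = {00 01 02 11}
[TSO] allowed = {00 01 02 11}
[PSO] allowed = {00 01 02 10 11 12}
target 12 ∈ {PSO}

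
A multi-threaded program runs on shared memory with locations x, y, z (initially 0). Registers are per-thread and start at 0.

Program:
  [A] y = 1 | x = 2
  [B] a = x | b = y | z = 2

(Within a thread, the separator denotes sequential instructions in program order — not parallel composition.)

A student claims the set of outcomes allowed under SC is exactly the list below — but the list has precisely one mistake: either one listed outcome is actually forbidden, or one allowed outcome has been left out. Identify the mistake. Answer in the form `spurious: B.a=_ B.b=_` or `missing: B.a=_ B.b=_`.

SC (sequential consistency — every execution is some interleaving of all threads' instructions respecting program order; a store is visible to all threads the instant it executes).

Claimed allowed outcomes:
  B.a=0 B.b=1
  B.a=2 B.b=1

outcome vector order: (B.a,B.b)
[SC] allowed = {(0,0), (0,1), (2,1)}
SC∖claimed = {(0,0)}

missing: B.a=0 B.b=0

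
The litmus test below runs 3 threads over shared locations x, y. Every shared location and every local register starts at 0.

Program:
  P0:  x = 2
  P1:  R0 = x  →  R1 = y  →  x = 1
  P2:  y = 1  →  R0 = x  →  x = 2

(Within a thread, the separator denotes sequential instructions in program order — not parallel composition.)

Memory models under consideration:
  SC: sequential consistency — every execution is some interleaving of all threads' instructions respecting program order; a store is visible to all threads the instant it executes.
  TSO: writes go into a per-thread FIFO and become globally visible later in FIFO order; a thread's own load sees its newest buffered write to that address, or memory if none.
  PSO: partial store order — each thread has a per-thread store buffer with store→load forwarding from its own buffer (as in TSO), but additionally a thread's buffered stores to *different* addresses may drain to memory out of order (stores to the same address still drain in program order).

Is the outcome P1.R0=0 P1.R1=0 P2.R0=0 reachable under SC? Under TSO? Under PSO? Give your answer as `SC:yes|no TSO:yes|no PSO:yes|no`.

outcome vector order: (P1.R0,P1.R1,P2.R0)
SC (11): 0/0/0 0/0/1 0/0/2 0/1/0 0/1/1 0/1/2 2/0/1 2/0/2 2/1/0 2/1/1 2/1/2
TSO (12): 0/0/0 0/0/1 0/0/2 0/1/0 0/1/1 0/1/2 2/0/0 2/0/1 2/0/2 2/1/0 2/1/1 2/1/2
PSO (12): 0/0/0 0/0/1 0/0/2 0/1/0 0/1/1 0/1/2 2/0/0 2/0/1 2/0/2 2/1/0 2/1/1 2/1/2
target 0/0/0 ∈ {SC,TSO,PSO}

SC:yes TSO:yes PSO:yes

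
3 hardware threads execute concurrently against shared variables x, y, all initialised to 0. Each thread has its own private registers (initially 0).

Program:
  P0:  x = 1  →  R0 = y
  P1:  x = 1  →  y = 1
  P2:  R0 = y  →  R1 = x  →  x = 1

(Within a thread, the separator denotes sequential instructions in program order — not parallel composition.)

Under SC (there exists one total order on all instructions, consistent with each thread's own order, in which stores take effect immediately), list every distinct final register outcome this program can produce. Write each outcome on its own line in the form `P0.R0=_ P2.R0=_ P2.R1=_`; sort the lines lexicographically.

outcome vector order: (P0.R0,P2.R0,P2.R1)
|SC outcomes| = 6

P0.R0=0 P2.R0=0 P2.R1=0
P0.R0=0 P2.R0=0 P2.R1=1
P0.R0=0 P2.R0=1 P2.R1=1
P0.R0=1 P2.R0=0 P2.R1=0
P0.R0=1 P2.R0=0 P2.R1=1
P0.R0=1 P2.R0=1 P2.R1=1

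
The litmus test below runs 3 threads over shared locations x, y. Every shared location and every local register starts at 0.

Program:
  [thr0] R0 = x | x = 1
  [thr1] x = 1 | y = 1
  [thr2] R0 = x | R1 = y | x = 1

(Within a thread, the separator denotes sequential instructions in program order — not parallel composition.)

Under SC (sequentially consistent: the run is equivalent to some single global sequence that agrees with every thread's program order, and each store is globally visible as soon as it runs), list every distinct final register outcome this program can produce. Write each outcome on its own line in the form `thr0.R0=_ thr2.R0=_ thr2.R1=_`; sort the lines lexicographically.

outcome vector order: (thr0.R0,thr2.R0,thr2.R1)
|SC outcomes| = 8

thr0.R0=0 thr2.R0=0 thr2.R1=0
thr0.R0=0 thr2.R0=0 thr2.R1=1
thr0.R0=0 thr2.R0=1 thr2.R1=0
thr0.R0=0 thr2.R0=1 thr2.R1=1
thr0.R0=1 thr2.R0=0 thr2.R1=0
thr0.R0=1 thr2.R0=0 thr2.R1=1
thr0.R0=1 thr2.R0=1 thr2.R1=0
thr0.R0=1 thr2.R0=1 thr2.R1=1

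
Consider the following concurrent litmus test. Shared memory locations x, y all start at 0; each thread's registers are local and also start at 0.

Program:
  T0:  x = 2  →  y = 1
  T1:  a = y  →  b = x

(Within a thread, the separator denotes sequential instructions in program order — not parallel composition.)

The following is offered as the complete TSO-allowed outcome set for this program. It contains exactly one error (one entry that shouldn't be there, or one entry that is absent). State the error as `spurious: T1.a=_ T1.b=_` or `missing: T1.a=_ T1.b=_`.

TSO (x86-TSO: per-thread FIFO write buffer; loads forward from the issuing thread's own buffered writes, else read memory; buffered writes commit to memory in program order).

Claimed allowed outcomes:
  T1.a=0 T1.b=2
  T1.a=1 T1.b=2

outcome vector order: (T1.a,T1.b)
TSO (3): <0 0>, <0 2>, <1 2>
TSO∖claimed = {<0 0>}

missing: T1.a=0 T1.b=0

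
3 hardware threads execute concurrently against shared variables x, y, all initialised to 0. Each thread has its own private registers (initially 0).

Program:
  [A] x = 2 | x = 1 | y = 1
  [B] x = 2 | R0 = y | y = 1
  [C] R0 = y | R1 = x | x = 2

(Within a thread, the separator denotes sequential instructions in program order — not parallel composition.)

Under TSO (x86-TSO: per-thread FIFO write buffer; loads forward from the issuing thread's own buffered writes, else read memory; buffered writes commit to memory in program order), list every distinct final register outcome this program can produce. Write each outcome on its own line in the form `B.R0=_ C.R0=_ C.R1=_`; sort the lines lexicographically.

outcome vector order: (B.R0,C.R0,C.R1)
|TSO outcomes| = 10

B.R0=0 C.R0=0 C.R1=0
B.R0=0 C.R0=0 C.R1=1
B.R0=0 C.R0=0 C.R1=2
B.R0=0 C.R0=1 C.R1=1
B.R0=0 C.R0=1 C.R1=2
B.R0=1 C.R0=0 C.R1=0
B.R0=1 C.R0=0 C.R1=1
B.R0=1 C.R0=0 C.R1=2
B.R0=1 C.R0=1 C.R1=1
B.R0=1 C.R0=1 C.R1=2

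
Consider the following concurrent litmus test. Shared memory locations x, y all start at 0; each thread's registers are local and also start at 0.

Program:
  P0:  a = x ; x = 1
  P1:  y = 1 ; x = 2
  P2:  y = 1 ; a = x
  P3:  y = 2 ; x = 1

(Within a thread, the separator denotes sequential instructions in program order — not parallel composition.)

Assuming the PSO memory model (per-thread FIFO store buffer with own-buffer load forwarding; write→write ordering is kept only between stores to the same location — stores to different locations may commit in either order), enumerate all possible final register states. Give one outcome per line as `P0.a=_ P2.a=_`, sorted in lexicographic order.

P0.a=0 P2.a=0
P0.a=0 P2.a=1
P0.a=0 P2.a=2
P0.a=1 P2.a=0
P0.a=1 P2.a=1
P0.a=1 P2.a=2
P0.a=2 P2.a=0
P0.a=2 P2.a=1
P0.a=2 P2.a=2

outcome vector order: (P0.a,P2.a)
|PSO outcomes| = 9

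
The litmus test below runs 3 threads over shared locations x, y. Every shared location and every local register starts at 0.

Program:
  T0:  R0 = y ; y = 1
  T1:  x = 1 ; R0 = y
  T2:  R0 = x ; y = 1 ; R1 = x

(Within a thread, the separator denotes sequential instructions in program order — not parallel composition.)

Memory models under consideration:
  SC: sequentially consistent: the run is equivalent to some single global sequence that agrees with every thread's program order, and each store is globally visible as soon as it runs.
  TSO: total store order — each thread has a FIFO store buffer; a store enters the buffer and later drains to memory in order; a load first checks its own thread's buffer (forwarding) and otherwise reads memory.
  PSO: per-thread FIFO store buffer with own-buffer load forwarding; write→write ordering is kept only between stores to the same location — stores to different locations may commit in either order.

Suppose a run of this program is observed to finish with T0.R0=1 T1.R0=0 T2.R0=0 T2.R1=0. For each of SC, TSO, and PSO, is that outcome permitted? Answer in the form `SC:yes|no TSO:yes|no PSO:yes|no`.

SC:no TSO:yes PSO:yes

outcome vector order: (T0.R0,T1.R0,T2.R0,T2.R1)
[SC] allowed = {(0,0,0,1) (0,0,1,1) (0,1,0,0) (0,1,0,1) (0,1,1,1) (1,0,0,1) (1,0,1,1) (1,1,0,0) (1,1,0,1) (1,1,1,1)}
[TSO] allowed = {(0,0,0,0) (0,0,0,1) (0,0,1,1) (0,1,0,0) (0,1,0,1) (0,1,1,1) (1,0,0,0) (1,0,0,1) (1,0,1,1) (1,1,0,0) (1,1,0,1) (1,1,1,1)}
[PSO] allowed = {(0,0,0,0) (0,0,0,1) (0,0,1,1) (0,1,0,0) (0,1,0,1) (0,1,1,1) (1,0,0,0) (1,0,0,1) (1,0,1,1) (1,1,0,0) (1,1,0,1) (1,1,1,1)}
target (1,0,0,0) ∈ {TSO,PSO}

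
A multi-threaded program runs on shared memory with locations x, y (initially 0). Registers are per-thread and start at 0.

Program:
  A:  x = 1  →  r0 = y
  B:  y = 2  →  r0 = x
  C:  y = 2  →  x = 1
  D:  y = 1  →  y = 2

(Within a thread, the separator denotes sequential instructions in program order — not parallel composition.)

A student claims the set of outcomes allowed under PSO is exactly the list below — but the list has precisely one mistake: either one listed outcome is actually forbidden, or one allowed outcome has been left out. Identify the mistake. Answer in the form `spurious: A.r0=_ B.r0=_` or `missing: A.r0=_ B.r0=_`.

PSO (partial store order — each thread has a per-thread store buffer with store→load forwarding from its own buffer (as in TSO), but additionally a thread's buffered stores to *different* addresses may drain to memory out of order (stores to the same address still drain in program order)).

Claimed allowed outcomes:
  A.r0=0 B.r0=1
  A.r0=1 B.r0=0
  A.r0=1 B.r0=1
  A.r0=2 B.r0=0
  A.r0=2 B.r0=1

outcome vector order: (A.r0,B.r0)
PSO: 6 outcomes — {(0,0) (0,1) (1,0) (1,1) (2,0) (2,1)}
PSO∖claimed = {(0,0)}

missing: A.r0=0 B.r0=0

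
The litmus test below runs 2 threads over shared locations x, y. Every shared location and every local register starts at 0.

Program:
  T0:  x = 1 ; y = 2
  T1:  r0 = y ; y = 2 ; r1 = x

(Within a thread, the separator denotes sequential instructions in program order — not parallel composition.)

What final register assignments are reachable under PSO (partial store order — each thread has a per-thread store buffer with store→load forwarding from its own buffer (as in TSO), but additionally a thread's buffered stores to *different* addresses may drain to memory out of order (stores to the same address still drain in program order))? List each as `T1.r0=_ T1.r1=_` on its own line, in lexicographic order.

T1.r0=0 T1.r1=0
T1.r0=0 T1.r1=1
T1.r0=2 T1.r1=0
T1.r0=2 T1.r1=1

outcome vector order: (T1.r0,T1.r1)
|PSO outcomes| = 4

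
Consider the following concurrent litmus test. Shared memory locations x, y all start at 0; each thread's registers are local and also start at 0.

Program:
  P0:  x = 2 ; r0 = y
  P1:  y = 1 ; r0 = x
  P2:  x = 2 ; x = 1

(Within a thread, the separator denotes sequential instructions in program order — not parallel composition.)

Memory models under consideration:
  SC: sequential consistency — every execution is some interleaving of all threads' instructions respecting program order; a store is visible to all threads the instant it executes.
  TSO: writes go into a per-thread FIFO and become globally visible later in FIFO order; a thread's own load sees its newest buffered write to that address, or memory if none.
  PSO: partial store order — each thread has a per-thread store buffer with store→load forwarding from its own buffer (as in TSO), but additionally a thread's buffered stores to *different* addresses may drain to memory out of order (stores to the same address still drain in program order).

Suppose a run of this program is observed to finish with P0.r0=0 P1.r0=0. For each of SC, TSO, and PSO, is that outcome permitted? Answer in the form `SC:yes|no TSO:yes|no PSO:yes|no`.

SC:no TSO:yes PSO:yes

outcome vector order: (P0.r0,P1.r0)
[SC] allowed = {(0,1) (0,2) (1,0) (1,1) (1,2)}
[TSO] allowed = {(0,0) (0,1) (0,2) (1,0) (1,1) (1,2)}
[PSO] allowed = {(0,0) (0,1) (0,2) (1,0) (1,1) (1,2)}
target (0,0) ∈ {TSO,PSO}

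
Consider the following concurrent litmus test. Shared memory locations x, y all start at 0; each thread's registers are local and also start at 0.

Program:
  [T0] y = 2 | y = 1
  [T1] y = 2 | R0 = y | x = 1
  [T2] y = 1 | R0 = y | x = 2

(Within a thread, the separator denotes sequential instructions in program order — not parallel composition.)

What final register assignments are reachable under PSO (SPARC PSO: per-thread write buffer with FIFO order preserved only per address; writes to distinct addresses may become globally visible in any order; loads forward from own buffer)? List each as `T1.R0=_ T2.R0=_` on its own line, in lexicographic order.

outcome vector order: (T1.R0,T2.R0)
|PSO outcomes| = 4

T1.R0=1 T2.R0=1
T1.R0=1 T2.R0=2
T1.R0=2 T2.R0=1
T1.R0=2 T2.R0=2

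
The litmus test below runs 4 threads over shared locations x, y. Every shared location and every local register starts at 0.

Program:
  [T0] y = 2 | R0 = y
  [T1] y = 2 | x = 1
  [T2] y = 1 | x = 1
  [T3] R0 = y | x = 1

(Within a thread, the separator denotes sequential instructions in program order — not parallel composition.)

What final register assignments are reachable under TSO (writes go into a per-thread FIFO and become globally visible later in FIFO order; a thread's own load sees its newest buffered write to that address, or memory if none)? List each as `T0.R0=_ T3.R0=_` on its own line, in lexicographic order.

T0.R0=1 T3.R0=0
T0.R0=1 T3.R0=1
T0.R0=1 T3.R0=2
T0.R0=2 T3.R0=0
T0.R0=2 T3.R0=1
T0.R0=2 T3.R0=2

outcome vector order: (T0.R0,T3.R0)
|TSO outcomes| = 6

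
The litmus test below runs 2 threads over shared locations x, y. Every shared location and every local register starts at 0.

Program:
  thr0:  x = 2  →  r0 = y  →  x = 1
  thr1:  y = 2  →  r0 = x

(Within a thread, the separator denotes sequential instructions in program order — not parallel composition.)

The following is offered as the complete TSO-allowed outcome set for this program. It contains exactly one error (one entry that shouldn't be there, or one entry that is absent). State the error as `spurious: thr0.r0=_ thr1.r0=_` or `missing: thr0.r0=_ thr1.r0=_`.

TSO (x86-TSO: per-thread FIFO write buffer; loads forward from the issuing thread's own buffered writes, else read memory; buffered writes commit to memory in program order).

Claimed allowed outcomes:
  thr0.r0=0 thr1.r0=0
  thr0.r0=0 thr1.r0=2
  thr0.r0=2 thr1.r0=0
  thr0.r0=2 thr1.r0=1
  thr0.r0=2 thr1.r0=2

missing: thr0.r0=0 thr1.r0=1

outcome vector order: (thr0.r0,thr1.r0)
[TSO] allowed = {(0,0) (0,1) (0,2) (2,0) (2,1) (2,2)}
TSO∖claimed = {(0,1)}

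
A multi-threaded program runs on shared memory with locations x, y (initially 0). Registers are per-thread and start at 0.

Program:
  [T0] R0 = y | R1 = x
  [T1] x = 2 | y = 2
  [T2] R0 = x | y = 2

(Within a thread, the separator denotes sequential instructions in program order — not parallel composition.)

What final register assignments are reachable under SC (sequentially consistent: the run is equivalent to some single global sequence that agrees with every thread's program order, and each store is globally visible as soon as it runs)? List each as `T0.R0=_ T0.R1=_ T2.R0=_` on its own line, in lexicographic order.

outcome vector order: (T0.R0,T0.R1,T2.R0)
|SC outcomes| = 7

T0.R0=0 T0.R1=0 T2.R0=0
T0.R0=0 T0.R1=0 T2.R0=2
T0.R0=0 T0.R1=2 T2.R0=0
T0.R0=0 T0.R1=2 T2.R0=2
T0.R0=2 T0.R1=0 T2.R0=0
T0.R0=2 T0.R1=2 T2.R0=0
T0.R0=2 T0.R1=2 T2.R0=2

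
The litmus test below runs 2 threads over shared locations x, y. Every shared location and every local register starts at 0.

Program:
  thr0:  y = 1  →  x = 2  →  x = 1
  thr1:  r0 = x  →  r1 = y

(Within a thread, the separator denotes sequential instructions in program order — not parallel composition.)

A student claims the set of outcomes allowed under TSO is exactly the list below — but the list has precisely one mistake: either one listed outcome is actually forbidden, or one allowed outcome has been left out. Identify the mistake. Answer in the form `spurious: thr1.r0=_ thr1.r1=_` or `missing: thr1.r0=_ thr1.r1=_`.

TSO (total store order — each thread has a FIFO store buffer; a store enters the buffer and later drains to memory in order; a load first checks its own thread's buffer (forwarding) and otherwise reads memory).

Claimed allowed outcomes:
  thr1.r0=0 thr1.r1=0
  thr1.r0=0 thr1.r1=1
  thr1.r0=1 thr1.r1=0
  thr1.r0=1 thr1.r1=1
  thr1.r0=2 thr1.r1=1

outcome vector order: (thr1.r0,thr1.r1)
under TSO → <0 0>; <0 1>; <1 1>; <2 1>
claimed∖TSO = {<1 0>}

spurious: thr1.r0=1 thr1.r1=0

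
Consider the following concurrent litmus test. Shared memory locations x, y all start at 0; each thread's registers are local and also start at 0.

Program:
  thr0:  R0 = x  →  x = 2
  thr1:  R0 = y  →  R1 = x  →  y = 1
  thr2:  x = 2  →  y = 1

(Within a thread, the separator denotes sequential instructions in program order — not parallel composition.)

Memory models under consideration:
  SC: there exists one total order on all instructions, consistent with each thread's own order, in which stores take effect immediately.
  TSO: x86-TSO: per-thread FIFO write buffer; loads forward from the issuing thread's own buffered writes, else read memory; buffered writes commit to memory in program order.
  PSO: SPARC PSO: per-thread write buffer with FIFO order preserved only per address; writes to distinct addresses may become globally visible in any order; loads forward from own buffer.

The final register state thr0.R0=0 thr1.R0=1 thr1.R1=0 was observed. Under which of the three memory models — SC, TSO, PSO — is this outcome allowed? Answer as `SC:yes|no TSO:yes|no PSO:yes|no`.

SC:no TSO:no PSO:yes

outcome vector order: (thr0.R0,thr1.R0,thr1.R1)
SC (6): (0,0,0); (0,0,2); (0,1,2); (2,0,0); (2,0,2); (2,1,2)
TSO (6): (0,0,0); (0,0,2); (0,1,2); (2,0,0); (2,0,2); (2,1,2)
PSO (8): (0,0,0); (0,0,2); (0,1,0); (0,1,2); (2,0,0); (2,0,2); (2,1,0); (2,1,2)
target (0,1,0) ∈ {PSO}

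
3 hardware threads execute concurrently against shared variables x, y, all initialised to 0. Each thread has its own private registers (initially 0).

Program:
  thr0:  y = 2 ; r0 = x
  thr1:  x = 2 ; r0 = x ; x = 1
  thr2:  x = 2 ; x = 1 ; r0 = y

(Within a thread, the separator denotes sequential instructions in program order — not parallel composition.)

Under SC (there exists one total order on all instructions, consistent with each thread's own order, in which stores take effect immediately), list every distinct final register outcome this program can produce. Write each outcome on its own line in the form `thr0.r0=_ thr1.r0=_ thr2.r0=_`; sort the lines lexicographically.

thr0.r0=0 thr1.r0=1 thr2.r0=2
thr0.r0=0 thr1.r0=2 thr2.r0=2
thr0.r0=1 thr1.r0=1 thr2.r0=0
thr0.r0=1 thr1.r0=1 thr2.r0=2
thr0.r0=1 thr1.r0=2 thr2.r0=0
thr0.r0=1 thr1.r0=2 thr2.r0=2
thr0.r0=2 thr1.r0=1 thr2.r0=2
thr0.r0=2 thr1.r0=2 thr2.r0=0
thr0.r0=2 thr1.r0=2 thr2.r0=2

outcome vector order: (thr0.r0,thr1.r0,thr2.r0)
|SC outcomes| = 9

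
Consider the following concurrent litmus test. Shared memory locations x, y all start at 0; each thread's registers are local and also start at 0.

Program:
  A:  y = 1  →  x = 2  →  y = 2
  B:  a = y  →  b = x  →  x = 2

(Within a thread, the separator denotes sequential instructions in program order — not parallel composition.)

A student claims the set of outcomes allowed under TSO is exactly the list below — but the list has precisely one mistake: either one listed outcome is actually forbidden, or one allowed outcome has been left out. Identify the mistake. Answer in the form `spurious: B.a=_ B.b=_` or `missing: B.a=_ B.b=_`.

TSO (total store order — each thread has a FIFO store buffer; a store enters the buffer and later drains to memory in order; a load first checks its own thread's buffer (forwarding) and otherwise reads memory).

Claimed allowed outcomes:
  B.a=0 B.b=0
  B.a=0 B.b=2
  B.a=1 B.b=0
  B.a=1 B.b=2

outcome vector order: (B.a,B.b)
[TSO] allowed = {(0,0) (0,2) (1,0) (1,2) (2,2)}
TSO∖claimed = {(2,2)}

missing: B.a=2 B.b=2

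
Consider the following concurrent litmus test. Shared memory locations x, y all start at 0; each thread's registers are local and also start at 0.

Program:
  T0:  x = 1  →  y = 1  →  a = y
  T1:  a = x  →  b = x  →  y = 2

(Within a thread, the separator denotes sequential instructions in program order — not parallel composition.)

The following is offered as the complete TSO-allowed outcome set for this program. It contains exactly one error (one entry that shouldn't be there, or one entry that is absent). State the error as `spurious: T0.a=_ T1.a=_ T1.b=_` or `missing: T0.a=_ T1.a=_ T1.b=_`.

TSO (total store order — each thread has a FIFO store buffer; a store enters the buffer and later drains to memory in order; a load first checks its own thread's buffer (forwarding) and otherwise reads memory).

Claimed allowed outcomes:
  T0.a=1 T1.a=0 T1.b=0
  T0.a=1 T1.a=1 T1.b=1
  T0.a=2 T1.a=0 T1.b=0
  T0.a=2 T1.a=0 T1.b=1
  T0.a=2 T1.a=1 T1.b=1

outcome vector order: (T0.a,T1.a,T1.b)
TSO: 6 outcomes — {100; 101; 111; 200; 201; 211}
TSO∖claimed = {101}

missing: T0.a=1 T1.a=0 T1.b=1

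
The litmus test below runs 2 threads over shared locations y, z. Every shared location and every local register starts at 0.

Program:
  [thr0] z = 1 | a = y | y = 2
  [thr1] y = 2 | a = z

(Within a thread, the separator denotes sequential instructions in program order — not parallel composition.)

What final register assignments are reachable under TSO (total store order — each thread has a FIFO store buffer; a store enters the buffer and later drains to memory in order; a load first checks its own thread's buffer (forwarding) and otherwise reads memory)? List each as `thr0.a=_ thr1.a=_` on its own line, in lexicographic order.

thr0.a=0 thr1.a=0
thr0.a=0 thr1.a=1
thr0.a=2 thr1.a=0
thr0.a=2 thr1.a=1

outcome vector order: (thr0.a,thr1.a)
|TSO outcomes| = 4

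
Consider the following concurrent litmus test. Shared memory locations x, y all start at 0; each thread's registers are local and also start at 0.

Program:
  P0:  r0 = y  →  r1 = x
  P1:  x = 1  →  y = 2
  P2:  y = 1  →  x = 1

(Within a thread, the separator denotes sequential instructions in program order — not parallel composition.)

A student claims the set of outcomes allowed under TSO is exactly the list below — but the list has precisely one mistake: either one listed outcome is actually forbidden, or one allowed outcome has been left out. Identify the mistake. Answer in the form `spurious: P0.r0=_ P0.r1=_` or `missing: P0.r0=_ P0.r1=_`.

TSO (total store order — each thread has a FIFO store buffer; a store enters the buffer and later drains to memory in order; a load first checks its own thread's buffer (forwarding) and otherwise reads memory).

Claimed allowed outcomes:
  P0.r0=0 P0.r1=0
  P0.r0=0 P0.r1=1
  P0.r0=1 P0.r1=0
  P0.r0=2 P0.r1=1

outcome vector order: (P0.r0,P0.r1)
[TSO] allowed = {(0,0), (0,1), (1,0), (1,1), (2,1)}
TSO∖claimed = {(1,1)}

missing: P0.r0=1 P0.r1=1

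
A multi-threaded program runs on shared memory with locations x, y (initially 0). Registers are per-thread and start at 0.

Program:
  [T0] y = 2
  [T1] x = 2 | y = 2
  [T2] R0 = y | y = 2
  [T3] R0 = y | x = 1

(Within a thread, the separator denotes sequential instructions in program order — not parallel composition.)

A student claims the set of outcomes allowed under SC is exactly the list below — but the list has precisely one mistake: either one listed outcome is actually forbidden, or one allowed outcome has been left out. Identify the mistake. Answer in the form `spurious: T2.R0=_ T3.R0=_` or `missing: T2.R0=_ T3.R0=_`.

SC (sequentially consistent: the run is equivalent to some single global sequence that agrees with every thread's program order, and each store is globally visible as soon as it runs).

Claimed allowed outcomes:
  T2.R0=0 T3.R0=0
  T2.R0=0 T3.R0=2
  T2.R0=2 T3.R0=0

missing: T2.R0=2 T3.R0=2

outcome vector order: (T2.R0,T3.R0)
[SC] allowed = {0/0 0/2 2/0 2/2}
SC∖claimed = {2/2}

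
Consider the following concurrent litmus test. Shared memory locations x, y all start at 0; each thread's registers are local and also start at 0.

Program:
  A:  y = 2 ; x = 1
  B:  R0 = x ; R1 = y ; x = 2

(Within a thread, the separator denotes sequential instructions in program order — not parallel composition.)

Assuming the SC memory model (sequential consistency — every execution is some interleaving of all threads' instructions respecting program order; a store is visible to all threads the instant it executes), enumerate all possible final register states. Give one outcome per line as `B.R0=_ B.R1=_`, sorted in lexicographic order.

outcome vector order: (B.R0,B.R1)
|SC outcomes| = 3

B.R0=0 B.R1=0
B.R0=0 B.R1=2
B.R0=1 B.R1=2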